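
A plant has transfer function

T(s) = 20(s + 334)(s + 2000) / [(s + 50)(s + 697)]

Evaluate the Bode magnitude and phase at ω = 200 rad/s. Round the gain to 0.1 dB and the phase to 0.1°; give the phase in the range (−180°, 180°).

40.4 dB, -55.4°

At s = jω = j200:
zero (s+334): 334 + j200 → |·| = √(334²+200²) = √151556 ≈ 389.3, ∠ = arctan(200/334) ≈ 30.91°
zero (s+2000): 2000 + j200 → |·| = √(2000²+200²) = √4040000 ≈ 2010, ∠ = arctan(200/2000) ≈ 5.71°
pole (s+50): 50 + j200 → |·| = √(50²+200²) = √42500 ≈ 206.16, ∠ = arctan(200/50) ≈ 75.96°
pole (s+697): 697 + j200 → |·| = √(697²+200²) = √525809 ≈ 725.13, ∠ = arctan(200/697) ≈ 16.01°
|T| = 20 · 7.8249e+05 / 1.4949e+05 ≈ 104.69
Gain = 20 log₁₀(104.69) ≈ 40.40 dB
∠T = 36.62° − 91.97° = -55.35°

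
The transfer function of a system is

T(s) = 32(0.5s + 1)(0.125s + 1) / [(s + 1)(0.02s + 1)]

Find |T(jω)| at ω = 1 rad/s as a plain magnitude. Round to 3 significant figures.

25.5

At ω = 1 rad/s:
zero (1 + j1·0.5) = 1 + j0.5 → |·| ≈ 1.118, ∠ ≈ 26.57°
zero (1 + j1·0.125) = 1 + j0.125 → |·| ≈ 1.0078, ∠ ≈ 7.13°
pole (1 + j1·1) = 1 + j1 → |·| ≈ 1.4142, ∠ ≈ 45.00°
pole (1 + j1·0.02) = 1 + j0.02 → |·| ≈ 1.0002, ∠ ≈ 1.15°
|T| = 32 · 1.118 · 1.0078 / (1.4142 · 1.0002) ≈ 25.49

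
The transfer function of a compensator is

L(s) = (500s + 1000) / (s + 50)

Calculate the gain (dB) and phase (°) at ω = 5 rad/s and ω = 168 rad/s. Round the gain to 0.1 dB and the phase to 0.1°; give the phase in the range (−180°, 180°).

Substitute s = j5:
Numerator: 500(j5) + 1000 = 1000 + j2500
Denominator: (j5) + 50 = 50 + j5
|N| = √(1000² + 2500²) ≈ 2692.6, ∠N ≈ 68.20°
|D| = √(50² + 5²) ≈ 50.249, ∠D ≈ 5.71°
|L| = 2692.6 / 50.249 ≈ 53.585
Gain = 20 log₁₀(53.585) ≈ 34.58 dB
∠L = 68.20° − 5.71° = 62.49°

Substitute s = j168:
Numerator: 500(j168) + 1000 = 1000 + j84000
Denominator: (j168) + 50 = 50 + j168
|N| = √(1000² + 84000²) ≈ 84006, ∠N ≈ 89.32°
|D| = √(50² + 168²) ≈ 175.28, ∠D ≈ 73.43°
|L| = 84006 / 175.28 ≈ 479.27
Gain = 20 log₁₀(479.27) ≈ 53.61 dB
∠L = 89.32° − 73.43° = 15.89°

ω = 5: 34.6 dB, 62.5°; ω = 168: 53.6 dB, 15.9°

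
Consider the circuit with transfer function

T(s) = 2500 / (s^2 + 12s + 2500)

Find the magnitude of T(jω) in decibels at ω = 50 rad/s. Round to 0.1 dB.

At s = jω = j50:
quadratic: (j50)² + 12·j50 + 2500 = 0 + j600 → |·| ≈ 600, ∠ ≈ 90.00°
|T| = 2500 / 600 ≈ 4.1667
Gain = 20 log₁₀(4.1667) ≈ 12.40 dB

12.4 dB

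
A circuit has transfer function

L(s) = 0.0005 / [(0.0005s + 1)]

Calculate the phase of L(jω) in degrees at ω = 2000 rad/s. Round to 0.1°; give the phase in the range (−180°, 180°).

At ω = 2000 rad/s:
pole (1 + j2000·0.0005) = 1 + j1 → |·| ≈ 1.4142, ∠ ≈ 45.00°
∠L = (0°) − (45.00°) = -45.00°

-45.0°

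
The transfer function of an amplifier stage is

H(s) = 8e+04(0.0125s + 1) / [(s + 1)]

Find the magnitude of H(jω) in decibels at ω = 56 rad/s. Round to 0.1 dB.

At ω = 56 rad/s:
zero (1 + j56·0.0125) = 1 + j0.7 → |·| ≈ 1.2207, ∠ ≈ 34.99°
pole (1 + j56·1) = 1 + j56 → |·| ≈ 56.009, ∠ ≈ 88.98°
|H| = 8e+04 · 1.2207 / (56.009) ≈ 1743.6
Gain = 20 log₁₀(1743.6) ≈ 64.83 dB

64.8 dB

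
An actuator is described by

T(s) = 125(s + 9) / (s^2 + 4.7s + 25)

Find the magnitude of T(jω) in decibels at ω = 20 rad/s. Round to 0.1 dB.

At s = jω = j20:
zero (s+9): 9 + j20 → |·| = √(9²+20²) = √481 ≈ 21.932, ∠ = arctan(20/9) ≈ 65.77°
quadratic: (j20)² + 4.7·j20 + 25 = -375 + j94 → |·| ≈ 386.6, ∠ ≈ 165.93°
|T| = 125 · 21.932 / 386.6 ≈ 7.0913
Gain = 20 log₁₀(7.0913) ≈ 17.01 dB

17.0 dB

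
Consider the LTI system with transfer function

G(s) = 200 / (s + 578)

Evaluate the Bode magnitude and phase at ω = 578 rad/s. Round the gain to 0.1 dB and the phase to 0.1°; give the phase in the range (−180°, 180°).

-12.2 dB, -45.0°

Substitute s = j578:
Numerator: 200 = 200 + j0
Denominator: (j578) + 578 = 578 + j578
|N| = √(200² + 0²) ≈ 200, ∠N ≈ 0.00°
|D| = √(578² + 578²) ≈ 817.42, ∠D ≈ 45.00°
|G| = 200 / 817.42 ≈ 0.24467
Gain = 20 log₁₀(0.24467) ≈ -12.23 dB
∠G = 0.00° − 45.00° = -45.00°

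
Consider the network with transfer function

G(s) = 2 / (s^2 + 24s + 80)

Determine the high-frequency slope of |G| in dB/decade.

-40 dB/decade

Each pole contributes −20 dB/decade at high frequency; each zero contributes +20 dB/decade.
Net: 0 zero(s) − 2 pole(s) → -40 dB/decade.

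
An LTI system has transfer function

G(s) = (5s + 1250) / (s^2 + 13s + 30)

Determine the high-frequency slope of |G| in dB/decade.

-20 dB/decade

Each pole contributes −20 dB/decade at high frequency; each zero contributes +20 dB/decade.
Net: 1 zero(s) − 2 pole(s) → -20 dB/decade.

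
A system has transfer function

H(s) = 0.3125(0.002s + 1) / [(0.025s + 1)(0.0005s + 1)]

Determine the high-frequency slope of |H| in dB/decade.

-20 dB/decade

Each pole contributes −20 dB/decade at high frequency; each zero contributes +20 dB/decade.
Net: 1 zero(s) − 2 pole(s) → -20 dB/decade.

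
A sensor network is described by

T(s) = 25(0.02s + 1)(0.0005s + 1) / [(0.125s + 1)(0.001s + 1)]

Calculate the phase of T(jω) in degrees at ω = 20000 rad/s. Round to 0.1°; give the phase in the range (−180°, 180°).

-3.0°

At ω = 20000 rad/s:
zero (1 + j20000·0.02) = 1 + j400 → |·| ≈ 400, ∠ ≈ 89.86°
zero (1 + j20000·0.0005) = 1 + j10 → |·| ≈ 10.05, ∠ ≈ 84.29°
pole (1 + j20000·0.125) = 1 + j2500 → |·| ≈ 2500, ∠ ≈ 89.98°
pole (1 + j20000·0.001) = 1 + j20 → |·| ≈ 20.025, ∠ ≈ 87.14°
∠T = (89.86° + 84.29°) − (89.98° + 87.14°) = -2.97°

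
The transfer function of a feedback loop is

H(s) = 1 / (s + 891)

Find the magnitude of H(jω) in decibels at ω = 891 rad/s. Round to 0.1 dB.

Substitute s = j891:
Numerator: 1 = 1 + j0
Denominator: (j891) + 891 = 891 + j891
|N| = √(1² + 0²) ≈ 1, ∠N ≈ 0.00°
|D| = √(891² + 891²) ≈ 1260.1, ∠D ≈ 45.00°
|H| = 1 / 1260.1 ≈ 0.00079359
Gain = 20 log₁₀(0.00079359) ≈ -62.01 dB

-62.0 dB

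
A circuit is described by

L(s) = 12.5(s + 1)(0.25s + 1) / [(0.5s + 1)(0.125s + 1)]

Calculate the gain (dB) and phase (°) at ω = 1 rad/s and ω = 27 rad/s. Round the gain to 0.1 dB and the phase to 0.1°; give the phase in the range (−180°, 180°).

At ω = 1 rad/s:
zero (1 + j1·1) = 1 + j1 → |·| ≈ 1.4142, ∠ ≈ 45.00°
zero (1 + j1·0.25) = 1 + j0.25 → |·| ≈ 1.0308, ∠ ≈ 14.04°
pole (1 + j1·0.5) = 1 + j0.5 → |·| ≈ 1.118, ∠ ≈ 26.57°
pole (1 + j1·0.125) = 1 + j0.125 → |·| ≈ 1.0078, ∠ ≈ 7.13°
|L| = 12.5 · 1.4142 · 1.0308 / (1.118 · 1.0078) ≈ 16.173
Gain = 20 log₁₀(16.173) ≈ 24.18 dB
∠L = (45.00° + 14.04°) − (26.57° + 7.13°) = 25.34°

At ω = 27 rad/s:
zero (1 + j27·1) = 1 + j27 → |·| ≈ 27.019, ∠ ≈ 87.88°
zero (1 + j27·0.25) = 1 + j6.75 → |·| ≈ 6.8237, ∠ ≈ 81.57°
pole (1 + j27·0.5) = 1 + j13.5 → |·| ≈ 13.537, ∠ ≈ 85.76°
pole (1 + j27·0.125) = 1 + j3.375 → |·| ≈ 3.52, ∠ ≈ 73.50°
|L| = 12.5 · 27.019 · 6.8237 / (13.537 · 3.52) ≈ 48.365
Gain = 20 log₁₀(48.365) ≈ 33.69 dB
∠L = (87.88° + 81.57°) − (85.76° + 73.50°) = 10.19°

ω = 1: 24.2 dB, 25.3°; ω = 27: 33.7 dB, 10.2°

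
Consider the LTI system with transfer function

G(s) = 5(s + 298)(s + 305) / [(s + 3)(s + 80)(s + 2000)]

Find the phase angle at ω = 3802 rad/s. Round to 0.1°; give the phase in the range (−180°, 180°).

At s = jω = j3802:
zero (s+298): 298 + j3802 → |·| = √(298²+3802²) = √14544008 ≈ 3813.7, ∠ = arctan(3802/298) ≈ 85.52°
zero (s+305): 305 + j3802 → |·| = √(305²+3802²) = √14548229 ≈ 3814.2, ∠ = arctan(3802/305) ≈ 85.41°
pole (s+3): 3 + j3802 → |·| = √(3²+3802²) = √14455213 ≈ 3802, ∠ = arctan(3802/3) ≈ 89.95°
pole (s+80): 80 + j3802 → |·| = √(80²+3802²) = √14461604 ≈ 3802.8, ∠ = arctan(3802/80) ≈ 88.79°
pole (s+2000): 2000 + j3802 → |·| = √(2000²+3802²) = √18455204 ≈ 4296, ∠ = arctan(3802/2000) ≈ 62.25°
∠G = 170.93° − 240.99° = -70.06°

-70.1°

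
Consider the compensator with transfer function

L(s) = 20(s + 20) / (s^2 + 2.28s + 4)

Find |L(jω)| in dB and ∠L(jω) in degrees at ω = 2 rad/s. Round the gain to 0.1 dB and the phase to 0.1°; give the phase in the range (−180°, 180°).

At s = jω = j2:
zero (s+20): 20 + j2 → |·| = √(20²+2²) = √404 ≈ 20.1, ∠ = arctan(2/20) ≈ 5.71°
quadratic: (j2)² + 2.28·j2 + 4 = 0 + j4.56 → |·| ≈ 4.56, ∠ ≈ 90.00°
|L| = 20 · 20.1 / 4.56 ≈ 88.158
Gain = 20 log₁₀(88.158) ≈ 38.91 dB
∠L = 5.71° − 90.00° = -84.29°

38.9 dB, -84.3°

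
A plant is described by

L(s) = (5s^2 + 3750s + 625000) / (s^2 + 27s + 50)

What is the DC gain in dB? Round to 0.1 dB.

81.9 dB

L(0) = 625000 / 50 = 12500
20 log₁₀(12500) ≈ 81.94 dB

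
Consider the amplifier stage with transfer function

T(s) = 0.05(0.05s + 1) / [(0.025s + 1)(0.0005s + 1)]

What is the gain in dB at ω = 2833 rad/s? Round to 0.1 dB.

-24.8 dB

At ω = 2833 rad/s:
zero (1 + j2833·0.05) = 1 + j141.65 → |·| ≈ 141.65, ∠ ≈ 89.60°
pole (1 + j2833·0.025) = 1 + j70.825 → |·| ≈ 70.832, ∠ ≈ 89.19°
pole (1 + j2833·0.0005) = 1 + j1.4165 → |·| ≈ 1.7339, ∠ ≈ 54.78°
|T| = 0.05 · 141.65 / (70.832 · 1.7339) ≈ 0.057668
Gain = 20 log₁₀(0.057668) ≈ -24.78 dB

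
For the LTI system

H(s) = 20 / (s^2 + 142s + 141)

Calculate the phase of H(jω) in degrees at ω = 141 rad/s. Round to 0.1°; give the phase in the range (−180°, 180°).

-134.6°

Substitute s = j141:
Numerator: 20 = 20 + j0
Denominator: (j141)^2 + 142(j141) + 141 = -19740 + j20022
|N| = √(20² + 0²) ≈ 20, ∠N ≈ 0.00°
|D| = √(19740² + 20022²) ≈ 28117, ∠D ≈ 134.59°
∠H = 0.00° − 134.59° = -134.59°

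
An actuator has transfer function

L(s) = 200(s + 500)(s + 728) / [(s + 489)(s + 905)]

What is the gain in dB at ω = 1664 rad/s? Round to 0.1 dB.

At s = jω = j1664:
zero (s+500): 500 + j1664 → |·| = √(500²+1664²) = √3018896 ≈ 1737.5, ∠ = arctan(1664/500) ≈ 73.28°
zero (s+728): 728 + j1664 → |·| = √(728²+1664²) = √3298880 ≈ 1816.3, ∠ = arctan(1664/728) ≈ 66.37°
pole (s+489): 489 + j1664 → |·| = √(489²+1664²) = √3008017 ≈ 1734.4, ∠ = arctan(1664/489) ≈ 73.62°
pole (s+905): 905 + j1664 → |·| = √(905²+1664²) = √3587921 ≈ 1894.2, ∠ = arctan(1664/905) ≈ 61.46°
|L| = 200 · 3.1558e+06 / 3.2853e+06 ≈ 192.12
Gain = 20 log₁₀(192.12) ≈ 45.67 dB

45.7 dB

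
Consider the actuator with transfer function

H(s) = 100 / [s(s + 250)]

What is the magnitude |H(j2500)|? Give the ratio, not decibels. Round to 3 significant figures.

At s = jω = j2500:
pole (s+250): 250 + j2500 → |·| = √(250²+2500²) = √6312500 ≈ 2512.5, ∠ = arctan(2500/250) ≈ 84.29°
pole at origin: |s| = 2500, ∠ = 90.00° (in denominator)
|H| = 100 / 6.2812e+06 ≈ 1.5921e-05

1.59e-05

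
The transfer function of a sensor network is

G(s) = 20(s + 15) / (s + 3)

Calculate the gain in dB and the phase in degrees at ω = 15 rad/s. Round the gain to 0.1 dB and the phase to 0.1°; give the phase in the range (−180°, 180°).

At s = jω = j15:
zero (s+15): 15 + j15 → |·| = √(15²+15²) = √450 ≈ 21.213, ∠ = arctan(15/15) ≈ 45.00°
pole (s+3): 3 + j15 → |·| = √(3²+15²) = √234 ≈ 15.297, ∠ = arctan(15/3) ≈ 78.69°
|G| = 20 · 21.213 / 15.297 ≈ 27.735
Gain = 20 log₁₀(27.735) ≈ 28.86 dB
∠G = 45.00° − 78.69° = -33.69°

28.9 dB, -33.7°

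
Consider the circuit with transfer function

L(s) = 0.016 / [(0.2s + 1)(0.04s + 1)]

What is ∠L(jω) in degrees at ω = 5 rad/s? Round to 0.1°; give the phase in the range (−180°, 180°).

At ω = 5 rad/s:
pole (1 + j5·0.2) = 1 + j1 → |·| ≈ 1.4142, ∠ ≈ 45.00°
pole (1 + j5·0.04) = 1 + j0.2 → |·| ≈ 1.0198, ∠ ≈ 11.31°
∠L = (0°) − (45.00° + 11.31°) = -56.31°

-56.3°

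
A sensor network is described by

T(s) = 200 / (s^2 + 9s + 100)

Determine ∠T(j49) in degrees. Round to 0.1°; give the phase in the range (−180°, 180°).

-169.2°

At s = jω = j49:
quadratic: (j49)² + 9·j49 + 100 = -2301 + j441 → |·| ≈ 2342.9, ∠ ≈ 169.15°
∠T = 0.00° − 169.15° = -169.15°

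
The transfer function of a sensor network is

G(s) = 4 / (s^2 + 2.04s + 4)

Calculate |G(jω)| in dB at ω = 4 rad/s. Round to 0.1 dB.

-11.2 dB

At s = jω = j4:
quadratic: (j4)² + 2.04·j4 + 4 = -12 + j8.16 → |·| ≈ 14.512, ∠ ≈ 145.78°
|G| = 4 / 14.512 ≈ 0.27563
Gain = 20 log₁₀(0.27563) ≈ -11.19 dB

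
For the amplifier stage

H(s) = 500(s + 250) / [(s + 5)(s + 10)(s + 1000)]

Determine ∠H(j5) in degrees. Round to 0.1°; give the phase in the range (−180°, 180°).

At s = jω = j5:
zero (s+250): 250 + j5 → |·| = √(250²+5²) = √62525 ≈ 250.05, ∠ = arctan(5/250) ≈ 1.15°
pole (s+5): 5 + j5 → |·| = √(5²+5²) = √50 ≈ 7.0711, ∠ = arctan(5/5) ≈ 45.00°
pole (s+10): 10 + j5 → |·| = √(10²+5²) = √125 ≈ 11.18, ∠ = arctan(5/10) ≈ 26.57°
pole (s+1000): 1000 + j5 → |·| = √(1000²+5²) = √1000025 ≈ 1000, ∠ = arctan(5/1000) ≈ 0.29°
∠H = 1.15° − 71.86° = -70.71°

-70.7°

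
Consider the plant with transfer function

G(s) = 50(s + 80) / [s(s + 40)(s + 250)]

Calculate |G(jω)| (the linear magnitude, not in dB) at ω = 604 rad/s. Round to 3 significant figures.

0.000127

At s = jω = j604:
zero (s+80): 80 + j604 → |·| = √(80²+604²) = √371216 ≈ 609.27, ∠ = arctan(604/80) ≈ 82.46°
pole (s+40): 40 + j604 → |·| = √(40²+604²) = √366416 ≈ 605.32, ∠ = arctan(604/40) ≈ 86.21°
pole (s+250): 250 + j604 → |·| = √(250²+604²) = √427316 ≈ 653.69, ∠ = arctan(604/250) ≈ 67.51°
pole at origin: |s| = 604, ∠ = 90.00° (in denominator)
|G| = 50 · 609.27 / 2.39e+08 ≈ 0.00012746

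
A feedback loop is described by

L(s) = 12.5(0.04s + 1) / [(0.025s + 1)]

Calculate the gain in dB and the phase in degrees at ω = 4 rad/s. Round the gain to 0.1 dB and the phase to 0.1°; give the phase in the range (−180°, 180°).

22.0 dB, 3.4°

At ω = 4 rad/s:
zero (1 + j4·0.04) = 1 + j0.16 → |·| ≈ 1.0127, ∠ ≈ 9.09°
pole (1 + j4·0.025) = 1 + j0.1 → |·| ≈ 1.005, ∠ ≈ 5.71°
|L| = 12.5 · 1.0127 / (1.005) ≈ 12.596
Gain = 20 log₁₀(12.596) ≈ 22.00 dB
∠L = (9.09°) − (5.71°) = 3.38°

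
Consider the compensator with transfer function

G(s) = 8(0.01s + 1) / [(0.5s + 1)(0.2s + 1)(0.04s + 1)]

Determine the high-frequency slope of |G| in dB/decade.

-40 dB/decade

Each pole contributes −20 dB/decade at high frequency; each zero contributes +20 dB/decade.
Net: 1 zero(s) − 3 pole(s) → -40 dB/decade.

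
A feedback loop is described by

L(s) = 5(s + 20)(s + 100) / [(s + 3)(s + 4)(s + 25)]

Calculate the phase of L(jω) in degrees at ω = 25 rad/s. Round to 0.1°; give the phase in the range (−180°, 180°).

-143.7°

At s = jω = j25:
zero (s+20): 20 + j25 → |·| = √(20²+25²) = √1025 ≈ 32.016, ∠ = arctan(25/20) ≈ 51.34°
zero (s+100): 100 + j25 → |·| = √(100²+25²) = √10625 ≈ 103.08, ∠ = arctan(25/100) ≈ 14.04°
pole (s+3): 3 + j25 → |·| = √(3²+25²) = √634 ≈ 25.179, ∠ = arctan(25/3) ≈ 83.16°
pole (s+4): 4 + j25 → |·| = √(4²+25²) = √641 ≈ 25.318, ∠ = arctan(25/4) ≈ 80.91°
pole (s+25): 25 + j25 → |·| = √(25²+25²) = √1250 ≈ 35.355, ∠ = arctan(25/25) ≈ 45.00°
∠L = 65.38° − 209.07° = -143.69°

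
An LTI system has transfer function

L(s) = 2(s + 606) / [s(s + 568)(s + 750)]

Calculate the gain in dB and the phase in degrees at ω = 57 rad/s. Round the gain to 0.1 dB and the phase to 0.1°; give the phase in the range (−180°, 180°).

At s = jω = j57:
zero (s+606): 606 + j57 → |·| = √(606²+57²) = √370485 ≈ 608.67, ∠ = arctan(57/606) ≈ 5.37°
pole (s+568): 568 + j57 → |·| = √(568²+57²) = √325873 ≈ 570.85, ∠ = arctan(57/568) ≈ 5.73°
pole (s+750): 750 + j57 → |·| = √(750²+57²) = √565749 ≈ 752.16, ∠ = arctan(57/750) ≈ 4.35°
pole at origin: |s| = 57, ∠ = 90.00° (in denominator)
|L| = 2 · 608.67 / 2.4474e+07 ≈ 4.974e-05
Gain = 20 log₁₀(4.974e-05) ≈ -86.07 dB
∠L = 5.37° − 100.08° = -94.71°

-86.1 dB, -94.7°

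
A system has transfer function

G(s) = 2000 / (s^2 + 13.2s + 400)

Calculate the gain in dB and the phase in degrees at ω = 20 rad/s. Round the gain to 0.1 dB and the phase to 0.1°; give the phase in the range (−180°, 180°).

At s = jω = j20:
quadratic: (j20)² + 13.2·j20 + 400 = 0 + j264 → |·| ≈ 264, ∠ ≈ 90.00°
|G| = 2000 / 264 ≈ 7.5758
Gain = 20 log₁₀(7.5758) ≈ 17.59 dB
∠G = 0.00° − 90.00° = -90.00°

17.6 dB, -90.0°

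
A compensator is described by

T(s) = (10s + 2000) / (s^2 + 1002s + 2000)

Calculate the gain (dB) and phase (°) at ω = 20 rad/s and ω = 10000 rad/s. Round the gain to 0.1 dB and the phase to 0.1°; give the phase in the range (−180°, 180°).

Substitute s = j20:
Numerator: 10(j20) + 2000 = 2000 + j200
Denominator: (j20)^2 + 1002(j20) + 2000 = 1600 + j20040
|N| = √(2000² + 200²) ≈ 2010, ∠N ≈ 5.71°
|D| = √(1600² + 20040²) ≈ 20104, ∠D ≈ 85.44°
|T| = 2010 / 20104 ≈ 0.09998
Gain = 20 log₁₀(0.09998) ≈ -20.00 dB
∠T = 5.71° − 85.44° = -79.73°

Substitute s = j10000:
Numerator: 10(j10000) + 2000 = 2000 + j100000
Denominator: (j10000)^2 + 1002(j10000) + 2000 = -99998000 + j10020000
|N| = √(2000² + 100000²) ≈ 1.0002e+05, ∠N ≈ 88.85°
|D| = √(99998000² + 10020000²) ≈ 1.005e+08, ∠D ≈ 174.28°
|T| = 1.0002e+05 / 1.005e+08 ≈ 0.00099522
Gain = 20 log₁₀(0.00099522) ≈ -60.04 dB
∠T = 88.85° − 174.28° = -85.43°

ω = 20: -20.0 dB, -79.7°; ω = 10000: -60.0 dB, -85.4°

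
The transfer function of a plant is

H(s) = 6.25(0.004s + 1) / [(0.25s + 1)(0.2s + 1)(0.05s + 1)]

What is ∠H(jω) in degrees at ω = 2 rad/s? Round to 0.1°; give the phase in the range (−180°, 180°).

At ω = 2 rad/s:
zero (1 + j2·0.004) = 1 + j0.008 → |·| ≈ 1, ∠ ≈ 0.46°
pole (1 + j2·0.25) = 1 + j0.5 → |·| ≈ 1.118, ∠ ≈ 26.57°
pole (1 + j2·0.2) = 1 + j0.4 → |·| ≈ 1.077, ∠ ≈ 21.80°
pole (1 + j2·0.05) = 1 + j0.1 → |·| ≈ 1.005, ∠ ≈ 5.71°
∠H = (0.46°) − (26.57° + 21.80° + 5.71°) = -53.62°

-53.6°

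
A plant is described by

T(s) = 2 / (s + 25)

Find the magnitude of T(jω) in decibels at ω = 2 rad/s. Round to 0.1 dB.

-22.0 dB

At s = jω = j2:
pole (s+25): 25 + j2 → |·| = √(25²+2²) = √629 ≈ 25.08, ∠ = arctan(2/25) ≈ 4.57°
|T| = 2 / 25.08 ≈ 0.079745
Gain = 20 log₁₀(0.079745) ≈ -21.97 dB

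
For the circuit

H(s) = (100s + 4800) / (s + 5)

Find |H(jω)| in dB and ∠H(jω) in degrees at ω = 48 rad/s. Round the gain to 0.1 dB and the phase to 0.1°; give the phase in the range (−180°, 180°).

Substitute s = j48:
Numerator: 100(j48) + 4800 = 4800 + j4800
Denominator: (j48) + 5 = 5 + j48
|N| = √(4800² + 4800²) ≈ 6788.2, ∠N ≈ 45.00°
|D| = √(5² + 48²) ≈ 48.26, ∠D ≈ 84.05°
|H| = 6788.2 / 48.26 ≈ 140.66
Gain = 20 log₁₀(140.66) ≈ 42.96 dB
∠H = 45.00° − 84.05° = -39.05°

43.0 dB, -39.1°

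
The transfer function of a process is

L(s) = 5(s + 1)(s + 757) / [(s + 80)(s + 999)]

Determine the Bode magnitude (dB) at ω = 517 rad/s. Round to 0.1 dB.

At s = jω = j517:
zero (s+1): 1 + j517 → |·| = √(1²+517²) = √267290 ≈ 517, ∠ = arctan(517/1) ≈ 89.89°
zero (s+757): 757 + j517 → |·| = √(757²+517²) = √840338 ≈ 916.7, ∠ = arctan(517/757) ≈ 34.33°
pole (s+80): 80 + j517 → |·| = √(80²+517²) = √273689 ≈ 523.15, ∠ = arctan(517/80) ≈ 81.20°
pole (s+999): 999 + j517 → |·| = √(999²+517²) = √1265290 ≈ 1124.9, ∠ = arctan(517/999) ≈ 27.36°
|L| = 5 · 4.7393e+05 / 5.8849e+05 ≈ 4.0267
Gain = 20 log₁₀(4.0267) ≈ 12.10 dB

12.1 dB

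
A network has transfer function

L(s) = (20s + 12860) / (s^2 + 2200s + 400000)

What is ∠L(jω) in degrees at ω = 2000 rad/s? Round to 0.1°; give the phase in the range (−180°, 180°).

Substitute s = j2000:
Numerator: 20(j2000) + 12860 = 12860 + j40000
Denominator: (j2000)^2 + 2200(j2000) + 400000 = -3600000 + j4400000
|N| = √(12860² + 40000²) ≈ 42016, ∠N ≈ 72.18°
|D| = √(3600000² + 4400000²) ≈ 5.6851e+06, ∠D ≈ 129.29°
∠L = 72.18° − 129.29° = -57.11°

-57.1°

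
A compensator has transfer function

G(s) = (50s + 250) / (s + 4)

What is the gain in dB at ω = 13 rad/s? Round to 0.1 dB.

34.2 dB

Substitute s = j13:
Numerator: 50(j13) + 250 = 250 + j650
Denominator: (j13) + 4 = 4 + j13
|N| = √(250² + 650²) ≈ 696.42, ∠N ≈ 68.96°
|D| = √(4² + 13²) ≈ 13.601, ∠D ≈ 72.90°
|G| = 696.42 / 13.601 ≈ 51.204
Gain = 20 log₁₀(51.204) ≈ 34.19 dB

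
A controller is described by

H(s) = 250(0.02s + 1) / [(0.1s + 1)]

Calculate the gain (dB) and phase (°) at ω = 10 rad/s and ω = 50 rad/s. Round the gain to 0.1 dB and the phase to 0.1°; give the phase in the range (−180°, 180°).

ω = 10: 45.1 dB, -33.7°; ω = 50: 36.8 dB, -33.7°

At ω = 10 rad/s:
zero (1 + j10·0.02) = 1 + j0.2 → |·| ≈ 1.0198, ∠ ≈ 11.31°
pole (1 + j10·0.1) = 1 + j1 → |·| ≈ 1.4142, ∠ ≈ 45.00°
|H| = 250 · 1.0198 / (1.4142) ≈ 180.28
Gain = 20 log₁₀(180.28) ≈ 45.12 dB
∠H = (11.31°) − (45.00°) = -33.69°

At ω = 50 rad/s:
zero (1 + j50·0.02) = 1 + j1 → |·| ≈ 1.4142, ∠ ≈ 45.00°
pole (1 + j50·0.1) = 1 + j5 → |·| ≈ 5.099, ∠ ≈ 78.69°
|H| = 250 · 1.4142 / (5.099) ≈ 69.337
Gain = 20 log₁₀(69.337) ≈ 36.82 dB
∠H = (45.00°) − (78.69°) = -33.69°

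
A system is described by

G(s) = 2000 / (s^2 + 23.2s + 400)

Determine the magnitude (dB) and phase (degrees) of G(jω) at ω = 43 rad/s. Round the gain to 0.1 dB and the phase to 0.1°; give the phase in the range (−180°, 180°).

At s = jω = j43:
quadratic: (j43)² + 23.2·j43 + 400 = -1449 + j997.6 → |·| ≈ 1759.2, ∠ ≈ 145.45°
|G| = 2000 / 1759.2 ≈ 1.1369
Gain = 20 log₁₀(1.1369) ≈ 1.11 dB
∠G = 0.00° − 145.45° = -145.45°

1.1 dB, -145.5°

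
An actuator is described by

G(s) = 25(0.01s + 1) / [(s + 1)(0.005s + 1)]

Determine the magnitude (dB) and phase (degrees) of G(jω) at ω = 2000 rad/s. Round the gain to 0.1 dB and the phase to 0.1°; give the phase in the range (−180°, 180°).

-32.1 dB, -87.1°

At ω = 2000 rad/s:
zero (1 + j2000·0.01) = 1 + j20 → |·| ≈ 20.025, ∠ ≈ 87.14°
pole (1 + j2000·1) = 1 + j2000 → |·| ≈ 2000, ∠ ≈ 89.97°
pole (1 + j2000·0.005) = 1 + j10 → |·| ≈ 10.05, ∠ ≈ 84.29°
|G| = 25 · 20.025 / (2000 · 10.05) ≈ 0.024907
Gain = 20 log₁₀(0.024907) ≈ -32.07 dB
∠G = (87.14°) − (89.97° + 84.29°) = -87.12°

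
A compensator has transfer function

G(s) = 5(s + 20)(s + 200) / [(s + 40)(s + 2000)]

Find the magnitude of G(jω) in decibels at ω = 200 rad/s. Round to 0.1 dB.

-3.2 dB

At s = jω = j200:
zero (s+20): 20 + j200 → |·| = √(20²+200²) = √40400 ≈ 201, ∠ = arctan(200/20) ≈ 84.29°
zero (s+200): 200 + j200 → |·| = √(200²+200²) = √80000 ≈ 282.84, ∠ = arctan(200/200) ≈ 45.00°
pole (s+40): 40 + j200 → |·| = √(40²+200²) = √41600 ≈ 203.96, ∠ = arctan(200/40) ≈ 78.69°
pole (s+2000): 2000 + j200 → |·| = √(2000²+200²) = √4040000 ≈ 2010, ∠ = arctan(200/2000) ≈ 5.71°
|G| = 5 · 56851 / 4.0996e+05 ≈ 0.69337
Gain = 20 log₁₀(0.69337) ≈ -3.18 dB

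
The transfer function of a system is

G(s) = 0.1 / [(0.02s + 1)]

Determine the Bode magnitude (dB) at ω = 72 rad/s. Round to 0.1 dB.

At ω = 72 rad/s:
pole (1 + j72·0.02) = 1 + j1.44 → |·| ≈ 1.7532, ∠ ≈ 55.22°
|G| = 0.1 · 1 / (1.7532) ≈ 0.057039
Gain = 20 log₁₀(0.057039) ≈ -24.88 dB

-24.9 dB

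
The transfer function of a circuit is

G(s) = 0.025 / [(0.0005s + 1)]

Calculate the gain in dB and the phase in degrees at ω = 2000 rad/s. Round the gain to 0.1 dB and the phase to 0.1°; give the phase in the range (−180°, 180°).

At ω = 2000 rad/s:
pole (1 + j2000·0.0005) = 1 + j1 → |·| ≈ 1.4142, ∠ ≈ 45.00°
|G| = 0.025 · 1 / (1.4142) ≈ 0.017678
Gain = 20 log₁₀(0.017678) ≈ -35.05 dB
∠G = (0°) − (45.00°) = -45.00°

-35.1 dB, -45.0°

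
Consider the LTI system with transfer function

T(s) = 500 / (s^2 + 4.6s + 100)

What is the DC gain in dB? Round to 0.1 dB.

T(0) = 500 / 100 = 5
20 log₁₀(5) ≈ 13.98 dB

14.0 dB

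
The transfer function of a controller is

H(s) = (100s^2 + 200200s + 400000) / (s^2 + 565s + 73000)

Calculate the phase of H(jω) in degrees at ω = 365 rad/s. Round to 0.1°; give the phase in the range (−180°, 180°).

Substitute s = j365:
Numerator: 100(j365)^2 + 200200(j365) + 400000 = -12922500 + j73073000
Denominator: (j365)^2 + 565(j365) + 73000 = -60225 + j206225
|N| = √(12922500² + 73073000²) ≈ 7.4207e+07, ∠N ≈ 100.03°
|D| = √(60225² + 206225²) ≈ 2.1484e+05, ∠D ≈ 106.28°
∠H = 100.03° − 106.28° = -6.25°

-6.3°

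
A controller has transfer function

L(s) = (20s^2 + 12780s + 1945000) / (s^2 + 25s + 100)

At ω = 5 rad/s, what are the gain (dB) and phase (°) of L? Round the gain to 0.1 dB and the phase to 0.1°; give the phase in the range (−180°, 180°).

82.5 dB, -57.2°

Substitute s = j5:
Numerator: 20(j5)^2 + 12780(j5) + 1945000 = 1944500 + j63900
Denominator: (j5)^2 + 25(j5) + 100 = 75 + j125
|N| = √(1944500² + 63900²) ≈ 1.9455e+06, ∠N ≈ 1.88°
|D| = √(75² + 125²) ≈ 145.77, ∠D ≈ 59.04°
|L| = 1.9455e+06 / 145.77 ≈ 13346
Gain = 20 log₁₀(13346) ≈ 82.51 dB
∠L = 1.88° − 59.04° = -57.16°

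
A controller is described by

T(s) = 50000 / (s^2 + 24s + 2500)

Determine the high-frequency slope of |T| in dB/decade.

-40 dB/decade

Each pole contributes −20 dB/decade at high frequency; each zero contributes +20 dB/decade.
Net: 0 zero(s) − 2 pole(s) → -40 dB/decade.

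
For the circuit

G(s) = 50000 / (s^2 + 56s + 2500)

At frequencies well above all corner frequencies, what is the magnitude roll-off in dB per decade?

-40 dB/decade

Each pole contributes −20 dB/decade at high frequency; each zero contributes +20 dB/decade.
Net: 0 zero(s) − 2 pole(s) → -40 dB/decade.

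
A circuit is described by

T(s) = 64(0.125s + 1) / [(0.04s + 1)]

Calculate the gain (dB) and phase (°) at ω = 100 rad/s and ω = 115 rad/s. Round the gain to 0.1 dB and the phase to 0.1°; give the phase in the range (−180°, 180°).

ω = 100: 45.8 dB, 9.5°; ω = 115: 45.8 dB, 8.3°

At ω = 100 rad/s:
zero (1 + j100·0.125) = 1 + j12.5 → |·| ≈ 12.54, ∠ ≈ 85.43°
pole (1 + j100·0.04) = 1 + j4 → |·| ≈ 4.1231, ∠ ≈ 75.96°
|T| = 64 · 12.54 / (4.1231) ≈ 194.65
Gain = 20 log₁₀(194.65) ≈ 45.79 dB
∠T = (85.43°) − (75.96°) = 9.47°

At ω = 115 rad/s:
zero (1 + j115·0.125) = 1 + j14.375 → |·| ≈ 14.41, ∠ ≈ 86.02°
pole (1 + j115·0.04) = 1 + j4.6 → |·| ≈ 4.7074, ∠ ≈ 77.74°
|T| = 64 · 14.41 / (4.7074) ≈ 195.91
Gain = 20 log₁₀(195.91) ≈ 45.84 dB
∠T = (86.02°) − (77.74°) = 8.28°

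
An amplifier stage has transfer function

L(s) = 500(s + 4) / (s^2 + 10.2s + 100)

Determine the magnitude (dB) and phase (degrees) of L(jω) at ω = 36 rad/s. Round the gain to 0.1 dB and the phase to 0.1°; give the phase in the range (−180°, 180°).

23.2 dB, -79.3°

At s = jω = j36:
zero (s+4): 4 + j36 → |·| = √(4²+36²) = √1312 ≈ 36.222, ∠ = arctan(36/4) ≈ 83.66°
quadratic: (j36)² + 10.2·j36 + 100 = -1196 + j367.2 → |·| ≈ 1251.1, ∠ ≈ 162.93°
|L| = 500 · 36.222 / 1251.1 ≈ 14.476
Gain = 20 log₁₀(14.476) ≈ 23.21 dB
∠L = 83.66° − 162.93° = -79.27°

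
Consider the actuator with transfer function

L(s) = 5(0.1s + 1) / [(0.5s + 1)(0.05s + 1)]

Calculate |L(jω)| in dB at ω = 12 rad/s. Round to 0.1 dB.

At ω = 12 rad/s:
zero (1 + j12·0.1) = 1 + j1.2 → |·| ≈ 1.562, ∠ ≈ 50.19°
pole (1 + j12·0.5) = 1 + j6 → |·| ≈ 6.0828, ∠ ≈ 80.54°
pole (1 + j12·0.05) = 1 + j0.6 → |·| ≈ 1.1662, ∠ ≈ 30.96°
|L| = 5 · 1.562 / (6.0828 · 1.1662) ≈ 1.101
Gain = 20 log₁₀(1.101) ≈ 0.84 dB

0.8 dB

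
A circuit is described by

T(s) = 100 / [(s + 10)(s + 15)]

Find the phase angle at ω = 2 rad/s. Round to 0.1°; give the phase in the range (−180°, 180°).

At s = jω = j2:
pole (s+10): 10 + j2 → |·| = √(10²+2²) = √104 ≈ 10.198, ∠ = arctan(2/10) ≈ 11.31°
pole (s+15): 15 + j2 → |·| = √(15²+2²) = √229 ≈ 15.133, ∠ = arctan(2/15) ≈ 7.59°
∠T = 0.00° − 18.90° = -18.90°

-18.9°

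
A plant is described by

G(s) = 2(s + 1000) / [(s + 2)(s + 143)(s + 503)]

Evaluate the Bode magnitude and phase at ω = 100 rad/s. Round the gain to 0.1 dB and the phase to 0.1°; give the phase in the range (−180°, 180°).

At s = jω = j100:
zero (s+1000): 1000 + j100 → |·| = √(1000²+100²) = √1010000 ≈ 1005, ∠ = arctan(100/1000) ≈ 5.71°
pole (s+2): 2 + j100 → |·| = √(2²+100²) = √10004 ≈ 100.02, ∠ = arctan(100/2) ≈ 88.85°
pole (s+143): 143 + j100 → |·| = √(143²+100²) = √30449 ≈ 174.5, ∠ = arctan(100/143) ≈ 34.97°
pole (s+503): 503 + j100 → |·| = √(503²+100²) = √263009 ≈ 512.84, ∠ = arctan(100/503) ≈ 11.24°
|G| = 2 · 1005 / 8.9508e+06 ≈ 0.00022456
Gain = 20 log₁₀(0.00022456) ≈ -72.97 dB
∠G = 5.71° − 135.06° = -129.35°

-73.0 dB, -129.4°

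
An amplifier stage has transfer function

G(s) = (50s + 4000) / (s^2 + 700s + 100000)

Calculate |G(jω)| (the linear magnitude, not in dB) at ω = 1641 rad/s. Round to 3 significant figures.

0.0290

Substitute s = j1641:
Numerator: 50(j1641) + 4000 = 4000 + j82050
Denominator: (j1641)^2 + 700(j1641) + 100000 = -2592881 + j1148700
|N| = √(4000² + 82050²) ≈ 82147, ∠N ≈ 87.21°
|D| = √(2592881² + 1148700²) ≈ 2.8359e+06, ∠D ≈ 156.11°
|G| = 82147 / 2.8359e+06 ≈ 0.028967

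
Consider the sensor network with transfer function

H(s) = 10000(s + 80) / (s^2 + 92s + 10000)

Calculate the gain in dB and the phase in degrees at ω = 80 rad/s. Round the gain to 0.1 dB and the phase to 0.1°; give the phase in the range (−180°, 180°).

42.8 dB, -18.9°

At s = jω = j80:
zero (s+80): 80 + j80 → |·| = √(80²+80²) = √12800 ≈ 113.14, ∠ = arctan(80/80) ≈ 45.00°
quadratic: (j80)² + 92·j80 + 10000 = 3600 + j7360 → |·| ≈ 8193.3, ∠ ≈ 63.94°
|H| = 10000 · 113.14 / 8193.3 ≈ 138.09
Gain = 20 log₁₀(138.09) ≈ 42.80 dB
∠H = 45.00° − 63.94° = -18.94°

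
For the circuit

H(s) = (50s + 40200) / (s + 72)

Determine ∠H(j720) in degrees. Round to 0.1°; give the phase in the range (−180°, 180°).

-42.4°

Substitute s = j720:
Numerator: 50(j720) + 40200 = 40200 + j36000
Denominator: (j720) + 72 = 72 + j720
|N| = √(40200² + 36000²) ≈ 53963, ∠N ≈ 41.85°
|D| = √(72² + 720²) ≈ 723.59, ∠D ≈ 84.29°
∠H = 41.85° − 84.29° = -42.44°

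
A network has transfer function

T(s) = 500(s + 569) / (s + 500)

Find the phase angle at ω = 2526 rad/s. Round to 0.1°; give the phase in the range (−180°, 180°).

At s = jω = j2526:
zero (s+569): 569 + j2526 → |·| = √(569²+2526²) = √6704437 ≈ 2589.3, ∠ = arctan(2526/569) ≈ 77.31°
pole (s+500): 500 + j2526 → |·| = √(500²+2526²) = √6630676 ≈ 2575, ∠ = arctan(2526/500) ≈ 78.80°
∠T = 77.31° − 78.80° = -1.49°

-1.5°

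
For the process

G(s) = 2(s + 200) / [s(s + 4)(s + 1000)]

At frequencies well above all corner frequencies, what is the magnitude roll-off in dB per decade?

Each pole contributes −20 dB/decade at high frequency; each zero contributes +20 dB/decade.
Net: 1 zero(s) − 3 pole(s) → -40 dB/decade.

-40 dB/decade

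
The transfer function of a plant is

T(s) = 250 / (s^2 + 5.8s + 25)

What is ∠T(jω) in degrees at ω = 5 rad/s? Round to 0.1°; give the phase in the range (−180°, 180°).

At s = jω = j5:
quadratic: (j5)² + 5.8·j5 + 25 = 0 + j29 → |·| ≈ 29, ∠ ≈ 90.00°
∠T = 0.00° − 90.00° = -90.00°

-90.0°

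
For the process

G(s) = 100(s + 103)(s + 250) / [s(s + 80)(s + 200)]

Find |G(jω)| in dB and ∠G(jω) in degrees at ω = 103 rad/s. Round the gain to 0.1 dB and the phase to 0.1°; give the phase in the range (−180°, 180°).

At s = jω = j103:
zero (s+103): 103 + j103 → |·| = √(103²+103²) = √21218 ≈ 145.66, ∠ = arctan(103/103) ≈ 45.00°
zero (s+250): 250 + j103 → |·| = √(250²+103²) = √73109 ≈ 270.39, ∠ = arctan(103/250) ≈ 22.39°
pole (s+80): 80 + j103 → |·| = √(80²+103²) = √17009 ≈ 130.42, ∠ = arctan(103/80) ≈ 52.16°
pole (s+200): 200 + j103 → |·| = √(200²+103²) = √50609 ≈ 224.96, ∠ = arctan(103/200) ≈ 27.25°
pole at origin: |s| = 103, ∠ = 90.00° (in denominator)
|G| = 100 · 39385 / 3.0219e+06 ≈ 1.3033
Gain = 20 log₁₀(1.3033) ≈ 2.30 dB
∠G = 67.39° − 169.41° = -102.02°

2.3 dB, -102.0°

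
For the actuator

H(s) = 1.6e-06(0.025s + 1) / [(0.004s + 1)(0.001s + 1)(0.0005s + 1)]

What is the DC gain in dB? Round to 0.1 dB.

H(0) = 1.6e-06 · 1 / 1 ≈ 1.6e-06
20 log₁₀(1.6e-06) ≈ -115.92 dB

-115.9 dB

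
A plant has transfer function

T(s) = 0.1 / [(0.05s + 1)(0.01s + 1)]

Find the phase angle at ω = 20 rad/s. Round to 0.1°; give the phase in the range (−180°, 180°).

At ω = 20 rad/s:
pole (1 + j20·0.05) = 1 + j1 → |·| ≈ 1.4142, ∠ ≈ 45.00°
pole (1 + j20·0.01) = 1 + j0.2 → |·| ≈ 1.0198, ∠ ≈ 11.31°
∠T = (0°) − (45.00° + 11.31°) = -56.31°

-56.3°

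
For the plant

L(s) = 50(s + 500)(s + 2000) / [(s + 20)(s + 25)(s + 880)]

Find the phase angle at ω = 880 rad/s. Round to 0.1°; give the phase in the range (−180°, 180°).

At s = jω = j880:
zero (s+500): 500 + j880 → |·| = √(500²+880²) = √1024400 ≈ 1012.1, ∠ = arctan(880/500) ≈ 60.40°
zero (s+2000): 2000 + j880 → |·| = √(2000²+880²) = √4774400 ≈ 2185, ∠ = arctan(880/2000) ≈ 23.75°
pole (s+20): 20 + j880 → |·| = √(20²+880²) = √774800 ≈ 880.23, ∠ = arctan(880/20) ≈ 88.70°
pole (s+25): 25 + j880 → |·| = √(25²+880²) = √775025 ≈ 880.36, ∠ = arctan(880/25) ≈ 88.37°
pole (s+880): 880 + j880 → |·| = √(880²+880²) = √1548800 ≈ 1244.5, ∠ = arctan(880/880) ≈ 45.00°
∠L = 84.15° − 222.07° = -137.92°

-137.9°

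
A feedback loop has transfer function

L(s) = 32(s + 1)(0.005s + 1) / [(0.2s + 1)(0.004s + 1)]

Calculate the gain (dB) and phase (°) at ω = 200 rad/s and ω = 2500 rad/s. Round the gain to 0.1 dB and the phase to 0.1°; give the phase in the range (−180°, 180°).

ω = 200: 44.9 dB, 7.5°; ω = 2500: 46.0 dB, 1.2°

At ω = 200 rad/s:
zero (1 + j200·1) = 1 + j200 → |·| ≈ 200, ∠ ≈ 89.71°
zero (1 + j200·0.005) = 1 + j1 → |·| ≈ 1.4142, ∠ ≈ 45.00°
pole (1 + j200·0.2) = 1 + j40 → |·| ≈ 40.012, ∠ ≈ 88.57°
pole (1 + j200·0.004) = 1 + j0.8 → |·| ≈ 1.2806, ∠ ≈ 38.66°
|L| = 32 · 200 · 1.4142 / (40.012 · 1.2806) ≈ 176.64
Gain = 20 log₁₀(176.64) ≈ 44.94 dB
∠L = (89.71° + 45.00°) − (88.57° + 38.66°) = 7.48°

At ω = 2500 rad/s:
zero (1 + j2500·1) = 1 + j2500 → |·| ≈ 2500, ∠ ≈ 89.98°
zero (1 + j2500·0.005) = 1 + j12.5 → |·| ≈ 12.54, ∠ ≈ 85.43°
pole (1 + j2500·0.2) = 1 + j500 → |·| ≈ 500, ∠ ≈ 89.89°
pole (1 + j2500·0.004) = 1 + j10 → |·| ≈ 10.05, ∠ ≈ 84.29°
|L| = 32 · 2500 · 12.54 / (500 · 10.05) ≈ 199.64
Gain = 20 log₁₀(199.64) ≈ 46.00 dB
∠L = (89.98° + 85.43°) − (89.89° + 84.29°) = 1.23°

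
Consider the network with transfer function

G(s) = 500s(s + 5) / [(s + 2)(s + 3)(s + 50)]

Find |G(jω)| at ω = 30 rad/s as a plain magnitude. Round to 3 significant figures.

8.63

At s = jω = j30:
zero (s+5): 5 + j30 → |·| = √(5²+30²) = √925 ≈ 30.414, ∠ = arctan(30/5) ≈ 80.54°
zero at origin: s = j30 → |·| = 30, ∠ = 90.00°
pole (s+2): 2 + j30 → |·| = √(2²+30²) = √904 ≈ 30.067, ∠ = arctan(30/2) ≈ 86.19°
pole (s+3): 3 + j30 → |·| = √(3²+30²) = √909 ≈ 30.15, ∠ = arctan(30/3) ≈ 84.29°
pole (s+50): 50 + j30 → |·| = √(50²+30²) = √3400 ≈ 58.31, ∠ = arctan(30/50) ≈ 30.96°
|G| = 500 · 912.42 / 52859 ≈ 8.6307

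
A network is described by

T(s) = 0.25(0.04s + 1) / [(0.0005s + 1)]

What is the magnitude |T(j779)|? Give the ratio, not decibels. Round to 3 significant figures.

7.26

At ω = 779 rad/s:
zero (1 + j779·0.04) = 1 + j31.16 → |·| ≈ 31.176, ∠ ≈ 88.16°
pole (1 + j779·0.0005) = 1 + j0.3895 → |·| ≈ 1.0732, ∠ ≈ 21.28°
|T| = 0.25 · 31.176 / (1.0732) ≈ 7.2624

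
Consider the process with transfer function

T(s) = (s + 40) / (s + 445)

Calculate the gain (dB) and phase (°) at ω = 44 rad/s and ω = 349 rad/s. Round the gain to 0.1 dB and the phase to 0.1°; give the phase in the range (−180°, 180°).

ω = 44: -17.5 dB, 42.1°; ω = 349: -4.1 dB, 45.4°

Substitute s = j44:
Numerator: (j44) + 40 = 40 + j44
Denominator: (j44) + 445 = 445 + j44
|N| = √(40² + 44²) ≈ 59.464, ∠N ≈ 47.73°
|D| = √(445² + 44²) ≈ 447.17, ∠D ≈ 5.65°
|T| = 59.464 / 447.17 ≈ 0.13298
Gain = 20 log₁₀(0.13298) ≈ -17.52 dB
∠T = 47.73° − 5.65° = 42.08°

Substitute s = j349:
Numerator: (j349) + 40 = 40 + j349
Denominator: (j349) + 445 = 445 + j349
|N| = √(40² + 349²) ≈ 351.28, ∠N ≈ 83.46°
|D| = √(445² + 349²) ≈ 565.53, ∠D ≈ 38.11°
|T| = 351.28 / 565.53 ≈ 0.62115
Gain = 20 log₁₀(0.62115) ≈ -4.14 dB
∠T = 83.46° − 38.11° = 45.35°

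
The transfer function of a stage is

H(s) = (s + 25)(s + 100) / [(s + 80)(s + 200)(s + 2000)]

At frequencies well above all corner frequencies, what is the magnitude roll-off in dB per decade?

Each pole contributes −20 dB/decade at high frequency; each zero contributes +20 dB/decade.
Net: 2 zero(s) − 3 pole(s) → -20 dB/decade.

-20 dB/decade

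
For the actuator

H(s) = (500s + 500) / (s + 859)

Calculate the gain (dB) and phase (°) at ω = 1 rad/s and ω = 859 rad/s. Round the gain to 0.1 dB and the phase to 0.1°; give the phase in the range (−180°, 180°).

ω = 1: -1.7 dB, 44.9°; ω = 859: 51.0 dB, 44.9°

Substitute s = j1:
Numerator: 500(j1) + 500 = 500 + j500
Denominator: (j1) + 859 = 859 + j1
|N| = √(500² + 500²) ≈ 707.11, ∠N ≈ 45.00°
|D| = √(859² + 1²) ≈ 859, ∠D ≈ 0.07°
|H| = 707.11 / 859 ≈ 0.82318
Gain = 20 log₁₀(0.82318) ≈ -1.69 dB
∠H = 45.00° − 0.07° = 44.93°

Substitute s = j859:
Numerator: 500(j859) + 500 = 500 + j429500
Denominator: (j859) + 859 = 859 + j859
|N| = √(500² + 429500²) ≈ 4.295e+05, ∠N ≈ 89.93°
|D| = √(859² + 859²) ≈ 1214.8, ∠D ≈ 45.00°
|H| = 4.295e+05 / 1214.8 ≈ 353.56
Gain = 20 log₁₀(353.56) ≈ 50.97 dB
∠H = 89.93° − 45.00° = 44.93°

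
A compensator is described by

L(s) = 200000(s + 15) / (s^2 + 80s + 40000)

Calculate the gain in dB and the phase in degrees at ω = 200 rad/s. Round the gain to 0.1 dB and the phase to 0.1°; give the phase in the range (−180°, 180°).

68.0 dB, -4.3°

At s = jω = j200:
zero (s+15): 15 + j200 → |·| = √(15²+200²) = √40225 ≈ 200.56, ∠ = arctan(200/15) ≈ 85.71°
quadratic: (j200)² + 80·j200 + 40000 = 0 + j16000 → |·| ≈ 16000, ∠ ≈ 90.00°
|L| = 200000 · 200.56 / 16000 ≈ 2507
Gain = 20 log₁₀(2507) ≈ 67.98 dB
∠L = 85.71° − 90.00° = -4.29°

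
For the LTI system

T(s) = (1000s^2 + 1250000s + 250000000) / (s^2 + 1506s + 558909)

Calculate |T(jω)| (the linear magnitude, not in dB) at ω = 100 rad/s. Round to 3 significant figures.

475

Substitute s = j100:
Numerator: 1000(j100)^2 + 1250000(j100) + 250000000 = 240000000 + j125000000
Denominator: (j100)^2 + 1506(j100) + 558909 = 548909 + j150600
|N| = √(240000000² + 125000000²) ≈ 2.706e+08, ∠N ≈ 27.51°
|D| = √(548909² + 150600²) ≈ 5.6919e+05, ∠D ≈ 15.34°
|T| = 2.706e+08 / 5.6919e+05 ≈ 475.41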